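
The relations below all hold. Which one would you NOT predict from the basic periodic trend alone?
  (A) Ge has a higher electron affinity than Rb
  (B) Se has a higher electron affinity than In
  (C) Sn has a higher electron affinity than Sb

(C)

The general trend: electron affinity increases across a period and decreases down a group.
(A) Ge (period 4, group 14) vs Rb (period 5, group 1): the stated order agrees with the simple trend.
(B) Se (period 4, group 16) vs In (period 5, group 13): the stated order agrees with the simple trend.
(C) Sn (period 5, group 14) vs Sb (period 5, group 15): the stated order contradicts the simple trend.
The exception is (C): adding an electron to Sb's half-filled 5p³ is unfavourable, so Sn has the more exothermic EA.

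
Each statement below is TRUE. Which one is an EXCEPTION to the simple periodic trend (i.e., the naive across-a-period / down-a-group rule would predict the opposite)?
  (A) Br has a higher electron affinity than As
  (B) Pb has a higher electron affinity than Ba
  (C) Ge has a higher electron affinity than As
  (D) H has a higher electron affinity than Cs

(C)

The general trend: electron affinity increases across a period and decreases down a group.
(A) Br (period 4, group 17) vs As (period 4, group 15): the stated order agrees with the simple trend.
(B) Pb (period 6, group 14) vs Ba (period 6, group 2): the stated order agrees with the simple trend.
(C) Ge (period 4, group 14) vs As (period 4, group 15): the stated order contradicts the simple trend.
(D) H (period 1, group 1) vs Cs (period 6, group 1): the stated order agrees with the simple trend.
The exception is (C): adding an electron to As's half-filled 4p³ is unfavourable, so Ge (4p²) has the more exothermic EA.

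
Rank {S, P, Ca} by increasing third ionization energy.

P < S < Ca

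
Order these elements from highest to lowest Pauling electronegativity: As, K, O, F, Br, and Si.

F > O > Br > As > Si > K

O is in period 2, group 16; F is in period 2, group 17; Si is in period 3, group 14; K is in period 4, group 1; As is in period 4, group 15; Br is in period 4, group 17.
Atoms toward the upper right of the periodic table pull bonding electrons most strongly.
Here both period and group differ, so the two effects have to be weighed against each other.
Si > K: relative to K, both the across-period and down-group shifts push Si's electronegativity up.
As > Si: period and group pull opposite ways; the across-period shift dominates (2.18 vs 1.90).
Br > As: both are in period 4; the period trend gives Br the larger value.
O > Br: the two effects oppose for this pair; the down-group effect wins (3.44 vs 2.96).
F > O: both are in period 2; the period trend gives F the larger value.
For reference (Pauling): O 3.44, F 3.98, Si 1.90, K 0.82, As 2.18, Br 2.96.
So from highest to lowest: F > O > Br > As > Si > K.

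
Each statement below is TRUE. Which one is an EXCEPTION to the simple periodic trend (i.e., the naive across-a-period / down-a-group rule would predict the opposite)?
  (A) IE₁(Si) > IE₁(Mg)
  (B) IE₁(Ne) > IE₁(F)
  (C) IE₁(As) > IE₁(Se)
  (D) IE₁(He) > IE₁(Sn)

The general trend: IE₁ increases across a period and decreases down a group.
(A) Si (period 3, group 14) vs Mg (period 3, group 2): the stated order agrees with the simple trend.
(B) Ne (period 2, group 18) vs F (period 2, group 17): the stated order agrees with the simple trend.
(C) As (period 4, group 15) vs Se (period 4, group 16): the stated order contradicts the simple trend.
(D) He (period 1, group 18) vs Sn (period 5, group 14): the stated order agrees with the simple trend.
The exception is (C): Se (4p⁴) ionizes more easily than half-filled As (4p³).

(C)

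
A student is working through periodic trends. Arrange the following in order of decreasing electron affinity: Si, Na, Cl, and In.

Cl > Si > Na > In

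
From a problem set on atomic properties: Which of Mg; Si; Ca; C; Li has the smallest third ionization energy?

Consider each +2 ion: Mg²⁺ is the bare [Ne] core; Si²⁺ still has 2 valence electrons; Ca²⁺ is the bare [Ar] core; C²⁺ still has 2 valence electrons; Li²⁺ is already 1 electron into the core.
Breaking into a closed-shell core is much more expensive than removing a leftover valence electron — Ca, Mg and Li have the largest IE_3 here.
Valence configurations: Si²⁺ [Ne]3s², C²⁺ [He]2s².
Approximate IE_3 values (kJ/mol): Mg 7733, Si 3232, Ca 4912, C 4620, Li 11815.
Hence IE_3: Si < C < Ca < Mg < Li.

Si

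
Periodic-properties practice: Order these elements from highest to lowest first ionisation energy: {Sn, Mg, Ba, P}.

IE₁ increases left→right with effective nuclear charge and decreases top→bottom as the valence shell moves farther out.
Neither a single period nor a single group — weigh both effects.
Sn > Ba: relative to Ba, both the across-period and down-group shifts push Sn's first ionization energy up.
Mg > Sn: period and group pull opposite ways; the down-group shift dominates (738 vs 709 kJ/mol).
P > Mg: P lies to the right of Mg in period 3, so the across-period effect alone puts P higher.
For reference (kJ/mol): Mg 738, P 1012, Sn 709, Ba 503.
So from highest to lowest: P > Mg > Sn > Ba.

P, Mg, Sn, Ba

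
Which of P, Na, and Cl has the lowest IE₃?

After 2 electrons have been removed, what remains? P²⁺ still has 3 valence electrons; Na²⁺ is already 1 electron into the core; Cl²⁺ still has 5 valence electrons.
Breaking into a closed-shell core is much more expensive than removing a leftover valence electron — Na has the largest IE_3 here.
Valence configurations: P²⁺ [Ne]3s²3p¹, Cl²⁺ [Ne]3s²3p³.
Tabulated IE_3 (kJ/mol): P 2914, Na 6910, Cl 3822.
Putting it together, IE_3: P < Cl < Na.

P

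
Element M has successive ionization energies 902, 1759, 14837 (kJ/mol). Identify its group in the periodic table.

Group 2

Look for the largest jump between consecutive ionization energies: IE3/IE2 ≈ 8.4, far larger than any earlier ratio.
That jump marks the point where a core electron is being removed. So the atom has 2 valence electrons.
A main-group element with 2 valence electrons is in group 2.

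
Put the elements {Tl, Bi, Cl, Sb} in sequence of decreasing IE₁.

Cl, Sb, Bi, Tl

First ionization energy rises across a period (greater Z_eff holds electrons more tightly) and falls down a group (valence electrons are farther from the nucleus).
Here both period and group differ, so the two effects have to be weighed against each other.
Bi > Tl: both are in period 6; the period trend gives Bi the larger value.
Sb > Bi: they share group 15; the group trend gives Sb the larger value.
Cl > Sb: relative to Sb, both the across-period and down-group shifts push Cl's first ionization energy up.
For reference (kJ/mol): Cl 1251, Sb 831, Tl 589, Bi 703.
So from highest to lowest: Cl > Sb > Bi > Tl.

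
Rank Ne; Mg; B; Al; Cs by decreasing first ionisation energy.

First ionization energy rises across a period (greater Z_eff holds electrons more tightly) and falls down a group (valence electrons are farther from the nucleus).
These span different periods and groups, so the two trends combine.
Al > Cs: both effects reinforce here, so Al is clearly the higher of the two.
Mg > Al: this pair runs against the simple trend — see the exception note.
B > Mg: relative to Mg, both the across-period and down-group shifts push B's first ionization energy up.
Ne > B: Ne lies to the right of B in period 2, so the across-period effect alone puts Ne higher.
Note the exception: Mg has a higher first ionization energy than Al, contrary to the simple trend — Al's single 3p electron is easier to remove than one from Mg's filled 3s².
Approximate values (kJ/mol): B 801, Ne 2081, Mg 738, Al 578, Cs 376.
So from highest to lowest: Ne > B > Mg > Al > Cs.

Ne > B > Mg > Al > Cs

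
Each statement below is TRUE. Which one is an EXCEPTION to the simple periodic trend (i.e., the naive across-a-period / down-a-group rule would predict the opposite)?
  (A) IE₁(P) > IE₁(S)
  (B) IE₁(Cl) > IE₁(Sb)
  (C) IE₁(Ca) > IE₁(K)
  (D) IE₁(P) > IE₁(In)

The general trend: IE₁ increases across a period and decreases down a group.
(A) P (period 3, group 15) vs S (period 3, group 16): the stated order contradicts the simple trend.
(B) Cl (period 3, group 17) vs Sb (period 5, group 15): the stated order agrees with the simple trend.
(C) Ca (period 4, group 2) vs K (period 4, group 1): the stated order agrees with the simple trend.
(D) P (period 3, group 15) vs In (period 5, group 13): the stated order agrees with the simple trend.
The exception is (A): S (3p⁴) ionizes more easily than half-filled P (3p³) because the paired 3p electron in S is pushed out by e⁻–e⁻ repulsion.

(A)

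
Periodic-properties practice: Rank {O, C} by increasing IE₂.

C, O

The second ionization energy removes an electron from the +1 ion. For each element: O⁺ still has 5 valence electrons; C⁺ still has 3 valence electrons.
All are still removing valence electrons, so compare the +1 ions as you would atoms: IE_2 generally rises across a period (higher Z_eff) and falls down a group (larger shell), subject to the usual subshell exceptions.
Valence configurations: O⁺ [He]2s²2p³, C⁺ [He]2s²2p¹.
The numbers (kJ/mol): O 3388, C 2353.
So the second ionization energies run C < O.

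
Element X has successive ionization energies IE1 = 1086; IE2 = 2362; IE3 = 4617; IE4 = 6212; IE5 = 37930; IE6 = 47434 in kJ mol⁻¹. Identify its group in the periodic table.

Group 14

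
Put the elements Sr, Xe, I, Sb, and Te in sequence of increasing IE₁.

Sr, Sb, Te, I, Xe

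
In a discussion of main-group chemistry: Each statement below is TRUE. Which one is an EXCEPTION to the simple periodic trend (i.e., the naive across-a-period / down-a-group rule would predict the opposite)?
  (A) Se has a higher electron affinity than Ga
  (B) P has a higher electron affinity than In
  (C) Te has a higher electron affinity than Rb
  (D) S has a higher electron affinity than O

The general trend: electron affinity increases across a period and decreases down a group.
(A) Se (period 4, group 16) vs Ga (period 4, group 13): the stated order agrees with the simple trend.
(B) P (period 3, group 15) vs In (period 5, group 13): the stated order agrees with the simple trend.
(C) Te (period 5, group 16) vs Rb (period 5, group 1): the stated order agrees with the simple trend.
(D) S (period 3, group 16) vs O (period 2, group 16): the stated order contradicts the simple trend.
The exception is (D): the compact 2p subshell of O repels the added electron more than S's larger 3p does.

(D)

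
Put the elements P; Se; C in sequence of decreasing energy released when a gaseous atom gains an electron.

EA tends to increase across a period and decrease down a group, though the pattern is less regular than for IE or radius.
These sit on a diagonal, where the across-period and down-group effects partly cancel.
C > P: period and group pull opposite ways; the down-group shift dominates (122 vs 72 kJ/mol).
Se > C: period and group pull opposite ways; the across-period shift dominates (195 vs 122 kJ/mol).
Approximate values (kJ/mol): C 122, P 72, Se 195.
So from highest to lowest: Se > C > P.

Se > C > P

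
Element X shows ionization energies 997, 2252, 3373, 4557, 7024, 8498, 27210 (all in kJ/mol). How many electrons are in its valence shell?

Look for the largest jump between consecutive ionization energies: IE7/IE6 ≈ 3.2, far larger than any earlier ratio.
That jump marks the point where a core electron is being removed. So the atom has 6 valence electrons.

6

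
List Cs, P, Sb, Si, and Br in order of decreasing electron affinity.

Si is in period 3, group 14; P is in period 3, group 15; Br is in period 4, group 17; Sb is in period 5, group 15; Cs is in period 6, group 1.
Electron affinity generally becomes more exothermic across a period toward the halogens and less exothermic down a group.
Neither a single period nor a single group — weigh both effects.
P > Cs: both effects reinforce here, so P is clearly the higher of the two.
Sb > P: this pair runs against the simple trend — see the exception note.
Si > Sb: the two effects oppose for this pair; the down-group effect wins (134 vs 103 kJ/mol).
Br > Si: the two effects oppose for this pair; the across-period effect wins (325 vs 134 kJ/mol).
Note the exception: Sb has a higher electron affinity than P, contrary to the simple trend — both are half-filled np³, but the pairing/repulsion penalty for the added electron shrinks as the p orbitals become larger and more diffuse down the group, and for Sb that outweighs the weaker nuclear attraction.
Note the exception: Si has a higher electron affinity than P, contrary to the simple trend — adding an electron to P's half-filled 3p³ is unfavourable, so Si (3p²) has the more exothermic EA.
Approximate values (kJ/mol): Si 134, P 72, Br 325, Sb 103, Cs 46.
So from highest to lowest: Br > Si > Sb > P > Cs.

Br > Si > Sb > P > Cs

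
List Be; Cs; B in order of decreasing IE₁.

Be is in period 2, group 2; B is in period 2, group 13; Cs is in period 6, group 1.
Across a period the outer electron is held more tightly (higher IE₁); down a group it sits in a higher shell, more shielded, and comes off more easily.
Here both period and group differ, so the two effects have to be weighed against each other.
B > Cs: relative to Cs, both the across-period and down-group shifts push B's first ionization energy up.
Be > B: this pair runs against the simple trend — see the exception note.
Note the exception: Be has a higher first ionization energy than B, contrary to the simple trend — removing B's lone 2p electron is easier than breaking Be's filled 2s².
Approximate values (kJ/mol): Be 900, B 801, Cs 376.
So from highest to lowest: Be > B > Cs.

Be > B > Cs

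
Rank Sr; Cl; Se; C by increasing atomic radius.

C is in period 2, group 14; Cl is in period 3, group 17; Se is in period 4, group 16; Sr is in period 5, group 2.
Moving right in a period, electrons are added to the same shell under a stronger nuclear pull, so atoms get smaller; moving down, a new shell is opened and atoms get larger.
These span different periods and groups, so the two trends combine.
Cl > C: period and group pull opposite ways; the down-group shift dominates (99 vs 75 pm).
Se > Cl: both effects reinforce here, so Se is clearly the larger of the two.
Sr > Se: relative to Se, both the across-period and down-group shifts push Sr's atomic radius up.
Tabulated atomic radius (pm): C 75, Cl 99, Se 116, Sr 185.
So from smallest to largest: C < Cl < Se < Sr.

C < Cl < Se < Sr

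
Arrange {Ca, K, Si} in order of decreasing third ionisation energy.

Ca > K > Si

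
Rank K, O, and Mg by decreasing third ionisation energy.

Mg > O > K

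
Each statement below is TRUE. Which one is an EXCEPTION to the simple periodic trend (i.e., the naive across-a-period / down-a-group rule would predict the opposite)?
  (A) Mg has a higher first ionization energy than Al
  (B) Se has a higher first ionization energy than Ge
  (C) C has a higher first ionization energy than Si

(A)

The general trend: first ionization energy increases across a period and decreases down a group.
(A) Mg (period 3, group 2) vs Al (period 3, group 13): the stated order contradicts the simple trend.
(B) Se (period 4, group 16) vs Ge (period 4, group 14): the stated order agrees with the simple trend.
(C) C (period 2, group 14) vs Si (period 3, group 14): the stated order agrees with the simple trend.
The exception is (A): Al's single 3p electron is easier to remove than one from Mg's filled 3s².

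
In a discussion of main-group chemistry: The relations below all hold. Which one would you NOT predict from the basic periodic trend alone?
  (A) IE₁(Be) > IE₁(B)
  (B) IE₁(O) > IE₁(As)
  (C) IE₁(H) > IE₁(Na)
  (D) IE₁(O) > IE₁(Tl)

(A)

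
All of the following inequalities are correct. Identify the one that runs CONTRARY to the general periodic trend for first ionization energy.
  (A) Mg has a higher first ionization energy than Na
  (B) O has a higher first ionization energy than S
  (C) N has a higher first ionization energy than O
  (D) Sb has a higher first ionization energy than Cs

(C)

The general trend: first ionization energy increases across a period and decreases down a group.
(A) Mg (period 3, group 2) vs Na (period 3, group 1): the stated order agrees with the simple trend.
(B) O (period 2, group 16) vs S (period 3, group 16): the stated order agrees with the simple trend.
(C) N (period 2, group 15) vs O (period 2, group 16): the stated order contradicts the simple trend.
(D) Sb (period 5, group 15) vs Cs (period 6, group 1): the stated order agrees with the simple trend.
The exception is (C): pairing an electron in O's 2p⁴ costs repulsion energy, so O ionizes more easily than half-filled N (2p³).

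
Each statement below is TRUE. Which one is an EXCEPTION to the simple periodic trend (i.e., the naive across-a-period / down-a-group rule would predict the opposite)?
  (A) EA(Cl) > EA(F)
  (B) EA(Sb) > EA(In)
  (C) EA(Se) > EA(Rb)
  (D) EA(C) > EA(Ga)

(A)

The general trend: electron affinity increases across a period and decreases down a group.
(A) Cl (period 3, group 17) vs F (period 2, group 17): the stated order contradicts the simple trend.
(B) Sb (period 5, group 15) vs In (period 5, group 13): the stated order agrees with the simple trend.
(C) Se (period 4, group 16) vs Rb (period 5, group 1): the stated order agrees with the simple trend.
(D) C (period 2, group 14) vs Ga (period 4, group 13): the stated order agrees with the simple trend.
The exception is (A): F's small 2p subshell makes the incoming electron feel strong e⁻–e⁻ repulsion, so Cl actually releases more energy on gaining an electron.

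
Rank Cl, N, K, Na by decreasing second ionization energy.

Na > K > N > Cl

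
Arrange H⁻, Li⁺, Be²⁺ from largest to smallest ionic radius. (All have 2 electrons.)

All of these have 2 electrons, so size is governed by nuclear charge alone: the more protons, the stronger the pull on the same electron cloud, and the smaller the ion.
Nuclear charges: Be²⁺ (Z=4), Li⁺ (Z=3), H⁻ (Z=1).
Largest to smallest: H⁻ > Li⁺ > Be²⁺.

H⁻, Li⁺, Be²⁺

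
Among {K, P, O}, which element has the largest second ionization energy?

O

Consider each +1 ion: K⁺ is the bare [Ar] core; P⁺ still has 4 valence electrons; O⁺ still has 5 valence electrons.
Usually core removal costs more than valence removal, but here the competition is close: a tightly held n=2 valence electron can cost more to remove than an n=3 core electron, so the actual values have to decide it.
Valence configurations: P⁺ [Ne]3s²3p², O⁺ [He]2s²2p³.
Approximate IE_2 values (kJ/mol): K 3052, P 1907, O 3388.
Hence IE_2: P < K < O.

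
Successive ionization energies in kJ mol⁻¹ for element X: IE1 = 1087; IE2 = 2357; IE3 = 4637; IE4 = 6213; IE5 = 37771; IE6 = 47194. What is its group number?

Look for the largest jump between consecutive ionization energies: IE5/IE4 ≈ 6.1, far larger than any earlier ratio.
That jump marks the point where a core electron is being removed. So the atom has 4 valence electrons.
A main-group element with 4 valence electrons is in group 14.

Group 14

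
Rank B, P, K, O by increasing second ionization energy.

After 1 electron has been removed, what remains? B⁺ still has 2 valence electrons; P⁺ still has 4 valence electrons; K⁺ is the bare [Ar] core; O⁺ still has 5 valence electrons.
Usually core removal costs more than valence removal, but here the competition is close: a tightly held n=2 valence electron can cost more to remove than an n=3 core electron, so the actual values have to decide it.
Valence configurations: B⁺ [He]2s², P⁺ [Ne]3s²3p², O⁺ [He]2s²2p³.
Approximate IE_2 values (kJ/mol): B 2427, P 1907, K 3052, O 3388.
Putting it together, IE_2: P < B < K < O.

P < B < K < O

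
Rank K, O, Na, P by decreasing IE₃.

Na, O, K, P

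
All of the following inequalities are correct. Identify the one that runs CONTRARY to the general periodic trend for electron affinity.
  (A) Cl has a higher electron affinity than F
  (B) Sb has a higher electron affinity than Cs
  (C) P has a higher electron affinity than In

The general trend: electron affinity increases across a period and decreases down a group.
(A) Cl (period 3, group 17) vs F (period 2, group 17): the stated order contradicts the simple trend.
(B) Sb (period 5, group 15) vs Cs (period 6, group 1): the stated order agrees with the simple trend.
(C) P (period 3, group 15) vs In (period 5, group 13): the stated order agrees with the simple trend.
The exception is (A): F's small 2p subshell makes the incoming electron feel strong e⁻–e⁻ repulsion, so Cl actually releases more energy on gaining an electron.

(A)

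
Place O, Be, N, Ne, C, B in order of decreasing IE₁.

Ne > N > O > C > Be > B

Removing the outermost electron gets harder across a period and easier down a group.
All lie in period 2; the across-period trend (first ionization energy increases left to right) applies, with the exception below.
Note the exception: Be has a higher first ionization energy than B, contrary to the simple trend — removing B's lone 2p electron is easier than breaking Be's filled 2s².
Note the exception: N has a higher first ionization energy than O, contrary to the simple trend — pairing an electron in O's 2p⁴ costs repulsion energy, so O ionizes more easily than half-filled N (2p³).
Approximate values (kJ/mol): Be 900, B 801, C 1086, N 1402, O 1314, Ne 2081.
So from highest to lowest: Ne > N > O > C > Be > B.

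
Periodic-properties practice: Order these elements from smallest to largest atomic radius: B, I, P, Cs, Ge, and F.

F, B, P, Ge, I, Cs

Across a period the added protons contract the valence shell; down a group each new principal shell makes the atom larger.
These span different periods and groups, so the two trends combine.
B > F: B lies to the left of F in period 2, so the across-period effect alone puts B larger.
P > B: the two effects oppose for this pair; the down-group effect wins (111 vs 85 pm).
Ge > P: relative to P, both the across-period and down-group shifts push Ge's atomic radius up.
I > Ge: period and group pull opposite ways; the down-group shift dominates (133 vs 121 pm).
Cs > I: relative to I, both the across-period and down-group shifts push Cs's atomic radius up.
Tabulated atomic radius (pm): B 85, F 64, P 111, Ge 121, I 133, Cs 232.
So from smallest to largest: F < B < P < Ge < I < Cs.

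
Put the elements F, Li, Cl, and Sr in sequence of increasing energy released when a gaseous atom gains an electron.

Sr < Li < F < Cl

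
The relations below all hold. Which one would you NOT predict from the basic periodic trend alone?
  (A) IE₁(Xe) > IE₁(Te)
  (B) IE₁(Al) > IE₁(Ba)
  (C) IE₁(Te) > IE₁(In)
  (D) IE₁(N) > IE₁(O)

(D)

The general trend: IE₁ increases across a period and decreases down a group.
(A) Xe (period 5, group 18) vs Te (period 5, group 16): the stated order agrees with the simple trend.
(B) Al (period 3, group 13) vs Ba (period 6, group 2): the stated order agrees with the simple trend.
(C) Te (period 5, group 16) vs In (period 5, group 13): the stated order agrees with the simple trend.
(D) N (period 2, group 15) vs O (period 2, group 16): the stated order contradicts the simple trend.
The exception is (D): pairing an electron in O's 2p⁴ costs repulsion energy, so O ionizes more easily than half-filled N (2p³).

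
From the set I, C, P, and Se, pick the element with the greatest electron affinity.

Adding an electron releases more energy for atoms nearer the top right (short of the noble gases).
These sit on a diagonal, where the across-period and down-group effects partly cancel.
C > P: the two effects oppose for this pair; the down-group effect wins (122 vs 72 kJ/mol).
Se > C: the two effects oppose for this pair; the across-period effect wins (195 vs 122 kJ/mol).
I > Se: the two effects oppose for this pair; the across-period effect wins (295 vs 195 kJ/mol).
For reference (kJ/mol): C 122, P 72, Se 195, I 295.
The greatest electron affinity among these belongs to I.

I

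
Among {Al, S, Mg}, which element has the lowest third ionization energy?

Al

The third ionization energy removes an electron from the +2 ion. For each element: Al²⁺ still has 1 valence electron; S²⁺ still has 4 valence electrons; Mg²⁺ is the bare [Ne] core.
Breaking into a closed-shell core is much more expensive than removing a leftover valence electron — Mg has the largest IE_3 here.
Valence configurations: Al²⁺ [Ne]3s¹, S²⁺ [Ne]3s²3p².
Approximate IE_3 values (kJ/mol): Al 2745, S 3357, Mg 7733.
Hence IE_3: Al < S < Mg.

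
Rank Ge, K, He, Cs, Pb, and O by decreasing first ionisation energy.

He is in period 1, group 18; O is in period 2, group 16; K is in period 4, group 1; Ge is in period 4, group 14; Cs is in period 6, group 1; Pb is in period 6, group 14.
Removing the outermost electron gets harder across a period and easier down a group.
Here both period and group differ, so the two effects have to be weighed against each other.
K > Cs: K sits above Cs in group 1, so the down-group effect alone puts K higher.
Pb > K: the two effects oppose for this pair; the across-period effect wins (716 vs 419 kJ/mol).
Ge > Pb: Ge sits above Pb in group 14, so the down-group effect alone puts Ge higher.
O > Ge: relative to Ge, both the across-period and down-group shifts push O's first ionization energy up.
He > O: both effects reinforce here, so He is clearly the higher of the two.
Approximate values (kJ/mol): He 2372, O 1314, K 419, Ge 762, Cs 376, Pb 716.
So from highest to lowest: He > O > Ge > Pb > K > Cs.

He > O > Ge > Pb > K > Cs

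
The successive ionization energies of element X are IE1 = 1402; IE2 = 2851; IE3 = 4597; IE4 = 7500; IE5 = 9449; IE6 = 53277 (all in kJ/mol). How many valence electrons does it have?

5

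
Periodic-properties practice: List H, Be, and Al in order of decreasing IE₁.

H > Be > Al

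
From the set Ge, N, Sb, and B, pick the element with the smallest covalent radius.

N

Atomic radius shrinks across a period as nuclear charge pulls the same shell inward, and grows down a group as new shells are added.
Here both period and group differ, so the two effects have to be weighed against each other.
B > N: B lies to the left of N in period 2, so the across-period effect alone puts B larger.
Ge > B: period and group pull opposite ways; the down-group shift dominates (121 vs 85 pm).
Sb > Ge: period and group pull opposite ways; the down-group shift dominates (140 vs 121 pm).
Tabulated atomic radius (pm): B 85, N 71, Ge 121, Sb 140.
The smallest covalent radius among these belongs to N.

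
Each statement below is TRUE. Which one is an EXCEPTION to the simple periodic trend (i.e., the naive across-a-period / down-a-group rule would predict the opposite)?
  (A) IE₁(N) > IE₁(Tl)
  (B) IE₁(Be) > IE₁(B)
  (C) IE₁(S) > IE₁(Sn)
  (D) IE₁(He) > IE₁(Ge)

(B)

The general trend: IE₁ increases across a period and decreases down a group.
(A) N (period 2, group 15) vs Tl (period 6, group 13): the stated order agrees with the simple trend.
(B) Be (period 2, group 2) vs B (period 2, group 13): the stated order contradicts the simple trend.
(C) S (period 3, group 16) vs Sn (period 5, group 14): the stated order agrees with the simple trend.
(D) He (period 1, group 18) vs Ge (period 4, group 14): the stated order agrees with the simple trend.
The exception is (B): removing B's lone 2p electron is easier than breaking Be's filled 2s².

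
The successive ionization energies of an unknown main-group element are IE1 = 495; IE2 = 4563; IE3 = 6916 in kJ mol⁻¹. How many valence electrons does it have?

1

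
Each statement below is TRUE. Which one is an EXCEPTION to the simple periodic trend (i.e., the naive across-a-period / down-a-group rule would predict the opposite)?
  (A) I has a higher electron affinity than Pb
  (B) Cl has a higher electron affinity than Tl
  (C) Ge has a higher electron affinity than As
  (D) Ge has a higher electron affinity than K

The general trend: electron affinity increases across a period and decreases down a group.
(A) I (period 5, group 17) vs Pb (period 6, group 14): the stated order agrees with the simple trend.
(B) Cl (period 3, group 17) vs Tl (period 6, group 13): the stated order agrees with the simple trend.
(C) Ge (period 4, group 14) vs As (period 4, group 15): the stated order contradicts the simple trend.
(D) Ge (period 4, group 14) vs K (period 4, group 1): the stated order agrees with the simple trend.
The exception is (C): adding an electron to As's half-filled 4p³ is unfavourable, so Ge (4p²) has the more exothermic EA.

(C)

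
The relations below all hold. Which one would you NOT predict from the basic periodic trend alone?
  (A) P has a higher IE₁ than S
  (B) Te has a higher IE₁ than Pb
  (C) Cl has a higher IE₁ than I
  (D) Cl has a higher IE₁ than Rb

(A)

The general trend: IE₁ increases across a period and decreases down a group.
(A) P (period 3, group 15) vs S (period 3, group 16): the stated order contradicts the simple trend.
(B) Te (period 5, group 16) vs Pb (period 6, group 14): the stated order agrees with the simple trend.
(C) Cl (period 3, group 17) vs I (period 5, group 17): the stated order agrees with the simple trend.
(D) Cl (period 3, group 17) vs Rb (period 5, group 1): the stated order agrees with the simple trend.
The exception is (A): S (3p⁴) ionizes more easily than half-filled P (3p³) because the paired 3p electron in S is pushed out by e⁻–e⁻ repulsion.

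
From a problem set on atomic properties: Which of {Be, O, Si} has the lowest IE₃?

After 2 electrons have been removed, what remains? Be²⁺ is the bare [He] core; O²⁺ still has 4 valence electrons; Si²⁺ still has 2 valence electrons.
Core electrons are held far more tightly than valence electrons, so Be tops the IE_3 order.
Valence configurations: O²⁺ [He]2s²2p², Si²⁺ [Ne]3s².
Tabulated IE_3 (kJ/mol): Be 14849, O 5300, Si 3232.
Overall IE_3 order: Si < O < Be.

Si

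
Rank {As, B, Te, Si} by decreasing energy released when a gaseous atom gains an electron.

B is in period 2, group 13; Si is in period 3, group 14; As is in period 4, group 15; Te is in period 5, group 16.
EA tends to increase across a period and decrease down a group, though the pattern is less regular than for IE or radius.
A diagonal step moves right (one effect) and down (the opposite effect) at once.
As > B: the two effects oppose for this pair; the across-period effect wins (78 vs 27 kJ/mol).
Si > As: the two effects oppose for this pair; the down-group effect wins (134 vs 78 kJ/mol).
Te > Si: period and group pull opposite ways; the across-period shift dominates (190 vs 134 kJ/mol).
For reference (kJ/mol): B 27, Si 134, As 78, Te 190.
So from highest to lowest: Te > Si > As > B.

Te > Si > As > B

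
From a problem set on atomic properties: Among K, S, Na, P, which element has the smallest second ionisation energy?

Consider each +1 ion: K⁺ is the bare [Ar] core; S⁺ still has 5 valence electrons; Na⁺ is the bare [Ne] core; P⁺ still has 4 valence electrons.
Breaking into a closed-shell core is much more expensive than removing a leftover valence electron — K and Na have the largest IE_2 here.
Valence configurations: S⁺ [Ne]3s²3p³, P⁺ [Ne]3s²3p².
The numbers (kJ/mol): K 3052, S 2252, Na 4562, P 1907.
Overall IE_2 order: P < S < K < Na.

P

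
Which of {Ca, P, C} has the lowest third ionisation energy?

After 2 electrons have been removed, what remains? Ca²⁺ is the bare [Ar] core; P²⁺ still has 3 valence electrons; C²⁺ still has 2 valence electrons.
Pulling an electron out of a noble-gas core costs far more than removing a remaining valence electron, so Ca sits at the high end of IE_3.
Valence configurations: P²⁺ [Ne]3s²3p¹, C²⁺ [He]2s².
Tabulated IE_3 (kJ/mol): Ca 4912, P 2914, C 4620.
Overall IE_3 order: P < C < Ca.

P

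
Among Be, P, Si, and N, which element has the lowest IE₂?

Si

Consider each +1 ion: Be⁺ still has 1 valence electron; P⁺ still has 4 valence electrons; Si⁺ still has 3 valence electrons; N⁺ still has 4 valence electrons.
All are still removing valence electrons, so compare the +1 ions as you would atoms: IE_2 generally rises across a period (higher Z_eff) and falls down a group (larger shell), subject to the usual subshell exceptions.
Valence configurations: Be⁺ [He]2s¹, P⁺ [Ne]3s²3p², Si⁺ [Ne]3s²3p¹, N⁺ [He]2s²2p².
The numbers (kJ/mol): Be 1757, P 1907, Si 1577, N 2856.
Putting it together, IE_2: Si < Be < P < N.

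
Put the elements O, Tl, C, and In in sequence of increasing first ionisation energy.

IE₁ increases left→right with effective nuclear charge and decreases top→bottom as the valence shell moves farther out.
These span different periods and groups, so the two trends combine.
Tl > In: this pair runs against the simple trend — see the exception note.
C > Tl: relative to Tl, both the across-period and down-group shifts push C's first ionization energy up.
O > C: O lies to the right of C in period 2, so the across-period effect alone puts O higher.
Note the exception: Tl has a higher first ionization energy than In, contrary to the simple trend — relativistic 6s stabilisation and poor 4f/5d shielding distort the trend for the heavy p-block elements.
For reference (kJ/mol): C 1086, O 1314, In 558, Tl 589.
So from lowest to highest: In < Tl < C < O.

In < Tl < C < O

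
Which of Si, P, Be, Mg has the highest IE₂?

P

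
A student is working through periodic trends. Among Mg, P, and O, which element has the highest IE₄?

Mg

The fourth ionization energy removes an electron from the +3 ion. For each element: Mg³⁺ is already 1 electron into the core; P³⁺ still has 2 valence electrons; O³⁺ still has 3 valence electrons.
Breaking into a closed-shell core is much more expensive than removing a leftover valence electron — Mg has the largest IE_4 here.
Valence configurations: P³⁺ [Ne]3s², O³⁺ [He]2s²2p¹.
Approximate IE_4 values (kJ/mol): Mg 10543, P 4964, O 7469.
So the fourth ionization energies run P < O < Mg.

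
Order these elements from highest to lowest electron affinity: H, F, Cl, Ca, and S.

Cl, F, S, H, Ca

H is in period 1, group 1; F is in period 2, group 17; S is in period 3, group 16; Cl is in period 3, group 17; Ca is in period 4, group 2.
Adding an electron releases more energy for atoms nearer the top right (short of the noble gases).
Here both period and group differ, so the two effects have to be weighed against each other.
H > Ca: the two effects oppose for this pair; the down-group effect wins (73 vs 2 kJ/mol).
S > H: period and group pull opposite ways; the across-period shift dominates (200 vs 73 kJ/mol).
F > S: both effects reinforce here, so F is clearly the higher of the two.
Cl > F: this pair runs against the simple trend — see the exception note.
Note the exception: Cl has a higher electron affinity than F, contrary to the simple trend — F's small 2p subshell makes the incoming electron feel strong e⁻–e⁻ repulsion, so Cl actually releases more energy on gaining an electron.
Approximate values (kJ/mol): H 73, F 328, S 200, Cl 349, Ca 2.
So from highest to lowest: Cl > F > S > H > Ca.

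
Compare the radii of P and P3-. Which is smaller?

P

Forming P3- adds 3 electrons to P. More electron–electron repulsion in the same shell, with unchanged nuclear charge, lets the cloud expand.
An anion is larger than its parent atom: P3- > P.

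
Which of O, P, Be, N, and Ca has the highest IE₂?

IE_2 is the cost of taking one more electron from the +1 cation: O⁺ still has 5 valence electrons; P⁺ still has 4 valence electrons; Be⁺ still has 1 valence electron; N⁺ still has 4 valence electrons; Ca⁺ still has 1 valence electron.
All are still removing valence electrons, so compare the +1 ions as you would atoms: IE_2 generally rises across a period (higher Z_eff) and falls down a group (larger shell), subject to the usual subshell exceptions.
Valence configurations: O⁺ [He]2s²2p³, P⁺ [Ne]3s²3p², Be⁺ [He]2s¹, N⁺ [He]2s²2p², Ca⁺ [Ar]4s¹.
Tabulated IE_2 (kJ/mol): O 3388, P 1907, Be 1757, N 2856, Ca 1145.
So the second ionization energies run Ca < Be < P < N < O.

O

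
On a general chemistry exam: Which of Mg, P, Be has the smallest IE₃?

The third ionization energy removes an electron from the +2 ion. For each element: Mg²⁺ is the bare [Ne] core; P²⁺ still has 3 valence electrons; Be²⁺ is the bare [He] core.
Pulling an electron out of a noble-gas core costs far more than removing a remaining valence electron, so Mg and Be sit at the high end of IE_3.
Approximate IE_3 values (kJ/mol): Mg 7733, P 2914, Be 14849.
Overall IE_3 order: P < Mg < Be.

P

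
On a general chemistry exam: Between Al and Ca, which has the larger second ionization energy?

Al

Consider each +1 ion: Al⁺ still has 2 valence electrons; Ca⁺ still has 1 valence electron.
All are still removing valence electrons, so compare the +1 ions as you would atoms: IE_2 generally rises across a period (higher Z_eff) and falls down a group (larger shell), subject to the usual subshell exceptions.
Valence configurations: Al⁺ [Ne]3s², Ca⁺ [Ar]4s¹.
Approximate IE_2 values (kJ/mol): Al 1817, Ca 1145.
Putting it together, IE_2: Ca < Al.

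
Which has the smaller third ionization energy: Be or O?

O

The third ionization energy removes an electron from the +2 ion. For each element: Be²⁺ is the bare [He] core; O²⁺ still has 4 valence electrons.
Core electrons are held far more tightly than valence electrons, so Be tops the IE_3 order.
Tabulated IE_3 (kJ/mol): Be 14849, O 5300.
Putting it together, IE_3: O < Be.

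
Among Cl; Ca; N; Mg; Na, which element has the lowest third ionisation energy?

Cl

Consider each +2 ion: Cl²⁺ still has 5 valence electrons; Ca²⁺ is the bare [Ar] core; N²⁺ still has 3 valence electrons; Mg²⁺ is the bare [Ne] core; Na²⁺ is already 1 electron into the core.
Breaking into a closed-shell core is much more expensive than removing a leftover valence electron — Ca, Na and Mg have the largest IE_3 here.
Valence configurations: Cl²⁺ [Ne]3s²3p³, N²⁺ [He]2s²2p¹.
Approximate IE_3 values (kJ/mol): Cl 3822, Ca 4912, N 4578, Mg 7733, Na 6910.
Putting it together, IE_3: Cl < N < Ca < Na < Mg.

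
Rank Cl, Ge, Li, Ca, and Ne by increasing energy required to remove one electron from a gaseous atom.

Li < Ca < Ge < Cl < Ne

Across a period the outer electron is held more tightly (higher IE₁); down a group it sits in a higher shell, more shielded, and comes off more easily.
Here both period and group differ, so the two effects have to be weighed against each other.
Ca > Li: period and group pull opposite ways; the across-period shift dominates (590 vs 520 kJ/mol).
Ge > Ca: both are in period 4; the period trend gives Ge the larger value.
Cl > Ge: both effects reinforce here, so Cl is clearly the higher of the two.
Ne > Cl: both effects reinforce here, so Ne is clearly the higher of the two.
For reference (kJ/mol): Li 520, Ne 2081, Cl 1251, Ca 590, Ge 762.
So from lowest to highest: Li < Ca < Ge < Cl < Ne.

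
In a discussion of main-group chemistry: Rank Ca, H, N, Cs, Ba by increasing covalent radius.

H is in period 1, group 1; N is in period 2, group 15; Ca is in period 4, group 2; Cs is in period 6, group 1; Ba is in period 6, group 2.
Moving right in a period, electrons are added to the same shell under a stronger nuclear pull, so atoms get smaller; moving down, a new shell is opened and atoms get larger.
These span different periods and groups, so the two trends combine.
N > H: the two effects oppose for this pair; the down-group effect wins (71 vs 32 pm).
Ca > N: both effects reinforce here, so Ca is clearly the larger of the two.
Ba > Ca: Ba sits below Ca in group 2, so the down-group effect alone puts Ba larger.
Cs > Ba: both are in period 6; the period trend gives Cs the larger value.
Tabulated atomic radius (pm): H 32, N 71, Ca 171, Cs 232, Ba 196.
So from smallest to largest: H < N < Ca < Ba < Cs.

H, N, Ca, Ba, Cs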